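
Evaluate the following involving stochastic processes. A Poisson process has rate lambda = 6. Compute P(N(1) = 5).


P(N(t)=k) = (lambda*t)^k * exp(-lambda*t) / k!
lambda*t = 6
= 6^5 * exp(-6) / 5!
= 7776 * 0.0025 / 120
= 0.1606

0.1606


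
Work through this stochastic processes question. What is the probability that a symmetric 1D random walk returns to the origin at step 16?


P(S(16) = 0) = C(16,8) / 4^8
= 12870 / 65536
= 0.1964

0.1964


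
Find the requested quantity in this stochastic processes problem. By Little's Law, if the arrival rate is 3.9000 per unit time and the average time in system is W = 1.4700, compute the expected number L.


Little's Law: L = lambda * W
= 3.9000 * 1.4700
= 5.7330

5.7330


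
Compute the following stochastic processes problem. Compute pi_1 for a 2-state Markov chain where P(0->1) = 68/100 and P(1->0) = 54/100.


Stationary distribution: pi_0 = p10/(p01+p10), pi_1 = p01/(p01+p10)
p01 = 0.6800, p10 = 0.5400
pi_1 = 0.5574

0.5574


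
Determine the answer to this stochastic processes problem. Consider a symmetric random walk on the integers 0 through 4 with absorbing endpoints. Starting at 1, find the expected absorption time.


For symmetric RW on 0,...,N with absorbing barriers, E(i) = i*(N-i)
E(1) = 1 * 3 = 3

3


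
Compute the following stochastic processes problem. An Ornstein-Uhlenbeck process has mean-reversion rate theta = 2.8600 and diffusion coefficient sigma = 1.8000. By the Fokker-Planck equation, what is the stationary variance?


Stationary variance = sigma^2 / (2*theta)
= 1.8000^2 / (2*2.8600)
= 3.2400 / 5.7200
= 0.5664

0.5664


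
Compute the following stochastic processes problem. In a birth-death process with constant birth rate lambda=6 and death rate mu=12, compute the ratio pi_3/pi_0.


For birth-death process, pi_n/pi_0 = (lambda/mu)^n
= (6/12)^3
= 0.1250

0.1250


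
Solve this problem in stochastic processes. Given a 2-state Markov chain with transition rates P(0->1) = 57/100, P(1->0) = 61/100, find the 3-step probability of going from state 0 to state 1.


Computing P^3 by matrix multiplication.
P = [[0.4300, 0.5700], [0.6100, 0.3900]]
After raising P to the power 3:
P^3(0,1) = 0.4859

0.4859


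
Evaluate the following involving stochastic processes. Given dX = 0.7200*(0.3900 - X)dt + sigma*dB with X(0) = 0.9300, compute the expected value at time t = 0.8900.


E[X(t)] = mu + (X(0) - mu)*exp(-theta*t)
= 0.3900 + (0.9300 - 0.3900)*exp(-0.7200*0.8900)
= 0.3900 + 0.5400 * 0.5269
= 0.6745

0.6745


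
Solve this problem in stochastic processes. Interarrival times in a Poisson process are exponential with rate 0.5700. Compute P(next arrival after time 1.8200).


P(X > t) = exp(-lambda * t)
= exp(-0.5700 * 1.8200)
= exp(-1.0374) = 0.3544

0.3544


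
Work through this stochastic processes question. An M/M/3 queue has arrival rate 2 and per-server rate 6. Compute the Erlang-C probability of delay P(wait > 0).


a = lambda/mu = 0.3333
rho = a/c = 0.1111
Erlang-C formula applied:
C(c,a) = 0.0050

0.0050


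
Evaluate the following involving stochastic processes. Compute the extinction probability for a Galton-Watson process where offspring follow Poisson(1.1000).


Since mu = 1.1000 > 1, extinction prob q < 1.
Solve s = exp(mu*(s-1)) iteratively.
q = 0.8239

0.8239


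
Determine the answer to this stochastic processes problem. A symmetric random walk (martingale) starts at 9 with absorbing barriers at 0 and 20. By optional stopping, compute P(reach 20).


By optional stopping theorem: E(M at tau) = M(0) = 9
P(hit 20)*20 + P(hit 0)*0 = 9
P(hit 20) = (9 - 0)/(20 - 0) = 9/20 = 0.4500

0.4500


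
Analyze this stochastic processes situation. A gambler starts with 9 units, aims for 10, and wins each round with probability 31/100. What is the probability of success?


Gambler's ruin formula:
r = q/p = 0.6900/0.3100 = 2.2258
P(win) = (1 - r^i)/(1 - r^N)
= (1 - 2.2258^9)/(1 - 2.2258^10)
= 0.4491

0.4491


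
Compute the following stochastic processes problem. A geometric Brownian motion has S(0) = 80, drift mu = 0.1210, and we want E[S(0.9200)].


E[S(t)] = S(0) * exp(mu * t)
= 80 * exp(0.1210 * 0.9200)
= 80 * 1.1178
= 89.4202

89.4202


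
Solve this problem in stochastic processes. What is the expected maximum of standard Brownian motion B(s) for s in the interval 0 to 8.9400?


E(max B(s)) = sqrt(2t/pi)
= sqrt(2*8.9400/pi)
= sqrt(5.6914)
= 2.3857

2.3857


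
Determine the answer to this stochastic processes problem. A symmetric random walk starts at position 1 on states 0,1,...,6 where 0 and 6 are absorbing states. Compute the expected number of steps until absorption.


For symmetric RW on 0,...,N with absorbing barriers, E(i) = i*(N-i)
E(1) = 1 * 5 = 5

5


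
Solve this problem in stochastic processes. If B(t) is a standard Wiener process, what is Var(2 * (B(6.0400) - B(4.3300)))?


Var(alpha*(B(t)-B(s))) = alpha^2 * (t-s)
= 2^2 * (6.0400 - 4.3300)
= 4 * 1.7100
= 6.8400

6.8400


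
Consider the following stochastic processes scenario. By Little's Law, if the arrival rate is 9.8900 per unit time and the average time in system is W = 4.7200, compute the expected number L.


Little's Law: L = lambda * W
= 9.8900 * 4.7200
= 46.6808

46.6808


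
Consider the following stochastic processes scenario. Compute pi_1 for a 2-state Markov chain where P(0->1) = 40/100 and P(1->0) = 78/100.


Stationary distribution: pi_0 = p10/(p01+p10), pi_1 = p01/(p01+p10)
p01 = 0.4000, p10 = 0.7800
pi_1 = 0.3390

0.3390


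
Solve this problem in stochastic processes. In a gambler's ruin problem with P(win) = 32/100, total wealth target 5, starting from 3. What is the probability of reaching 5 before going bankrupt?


Gambler's ruin formula:
r = q/p = 0.6800/0.3200 = 2.1250
P(win) = (1 - r^i)/(1 - r^N)
= (1 - 2.1250^3)/(1 - 2.1250^5)
= 0.2031

0.2031


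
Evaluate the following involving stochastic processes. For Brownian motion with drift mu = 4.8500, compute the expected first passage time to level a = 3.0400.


Expected first passage time = a/mu
= 3.0400/4.8500
= 0.6268

0.6268


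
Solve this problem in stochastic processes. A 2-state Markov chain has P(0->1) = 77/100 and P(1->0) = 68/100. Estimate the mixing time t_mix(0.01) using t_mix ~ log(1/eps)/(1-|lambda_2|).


lambda_2 = |1 - p01 - p10| = |1 - 0.7700 - 0.6800| = 0.4500
t_mix ~ log(1/eps)/(1 - |lambda_2|)
= log(100)/(1 - 0.4500) = 4.6052/0.5500
= 8.3730

8.3730


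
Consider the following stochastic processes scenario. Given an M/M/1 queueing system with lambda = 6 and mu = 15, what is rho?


rho = lambda/mu
= 6/15
= 0.4000

0.4000


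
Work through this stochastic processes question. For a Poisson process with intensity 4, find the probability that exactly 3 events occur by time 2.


P(N(t)=k) = (lambda*t)^k * exp(-lambda*t) / k!
lambda*t = 8
= 8^3 * exp(-8) / 3!
= 512 * 3.3546e-04 / 6
= 0.0286

0.0286


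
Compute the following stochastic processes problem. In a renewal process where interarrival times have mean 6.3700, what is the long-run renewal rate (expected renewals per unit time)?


Long-run renewal rate = 1/E(X)
= 1/6.3700
= 0.1570

0.1570


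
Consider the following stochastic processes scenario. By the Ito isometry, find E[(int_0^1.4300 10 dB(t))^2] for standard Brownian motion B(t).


By Ito isometry: E[(int f dB)^2] = int f^2 dt
= 10^2 * 1.4300
= 100 * 1.4300 = 143.0000

143.0000


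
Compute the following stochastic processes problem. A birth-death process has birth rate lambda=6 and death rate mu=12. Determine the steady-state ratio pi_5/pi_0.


For birth-death process, pi_n/pi_0 = (lambda/mu)^n
= (6/12)^5
= 0.0312

0.0312


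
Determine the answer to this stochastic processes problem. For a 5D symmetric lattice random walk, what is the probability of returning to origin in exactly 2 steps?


P(return in 2 steps) = P(reverse first step) = 1/(2d)
= 1/10
= 0.1000

0.1000


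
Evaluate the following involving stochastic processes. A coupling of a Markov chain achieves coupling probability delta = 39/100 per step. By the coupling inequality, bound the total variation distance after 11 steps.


TV distance bound <= (1-delta)^n
= (1 - 0.3900)^11
= 0.6100^11
= 0.0044

0.0044


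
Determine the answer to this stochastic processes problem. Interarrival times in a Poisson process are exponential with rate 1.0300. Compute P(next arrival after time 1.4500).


P(X > t) = exp(-lambda * t)
= exp(-1.0300 * 1.4500)
= exp(-1.4935) = 0.2246

0.2246


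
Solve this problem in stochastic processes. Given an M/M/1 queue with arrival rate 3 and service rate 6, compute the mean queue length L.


rho = 3/6 = 0.5000
L = rho/(1-rho)
= 0.5000/0.5000
= 1.0000

1.0000


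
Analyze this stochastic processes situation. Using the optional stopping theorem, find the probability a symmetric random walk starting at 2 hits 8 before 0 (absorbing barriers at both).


By optional stopping theorem: E(M at tau) = M(0) = 2
P(hit 8)*8 + P(hit 0)*0 = 2
P(hit 8) = (2 - 0)/(8 - 0) = 1/4 = 0.2500

0.2500


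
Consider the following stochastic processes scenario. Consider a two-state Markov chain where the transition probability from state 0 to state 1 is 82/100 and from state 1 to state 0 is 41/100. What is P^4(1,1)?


Computing P^4 by matrix multiplication.
P = [[0.1800, 0.8200], [0.4100, 0.5900]]
After raising P to the power 4:
P^4(1,1) = 0.6676

0.6676


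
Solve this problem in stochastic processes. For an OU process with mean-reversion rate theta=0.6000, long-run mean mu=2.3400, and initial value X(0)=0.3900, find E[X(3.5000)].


E[X(t)] = mu + (X(0) - mu)*exp(-theta*t)
= 2.3400 + (0.3900 - 2.3400)*exp(-0.6000*3.5000)
= 2.3400 + -1.9500 * 0.1225
= 2.1012

2.1012


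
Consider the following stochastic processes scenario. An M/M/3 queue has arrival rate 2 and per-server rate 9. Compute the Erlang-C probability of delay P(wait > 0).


a = lambda/mu = 0.2222
rho = a/c = 0.0741
Erlang-C formula applied:
C(c,a) = 0.0016

0.0016


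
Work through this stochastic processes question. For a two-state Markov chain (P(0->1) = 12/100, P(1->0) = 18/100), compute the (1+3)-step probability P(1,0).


P^4 = P^1 * P^3
Computing via matrix multiplication of the transition matrix.
Entry (1,0) of P^4 = 0.4559

0.4559


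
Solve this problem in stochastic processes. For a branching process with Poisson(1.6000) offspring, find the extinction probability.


Since mu = 1.6000 > 1, extinction prob q < 1.
Solve s = exp(mu*(s-1)) iteratively.
q = 0.3580

0.3580


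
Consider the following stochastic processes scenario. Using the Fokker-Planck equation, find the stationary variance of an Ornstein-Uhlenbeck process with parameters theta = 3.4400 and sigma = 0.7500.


Stationary variance = sigma^2 / (2*theta)
= 0.7500^2 / (2*3.4400)
= 0.5625 / 6.8800
= 0.0818

0.0818


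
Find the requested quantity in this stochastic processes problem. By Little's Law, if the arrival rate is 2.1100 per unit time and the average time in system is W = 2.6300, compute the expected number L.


Little's Law: L = lambda * W
= 2.1100 * 2.6300
= 5.5493

5.5493


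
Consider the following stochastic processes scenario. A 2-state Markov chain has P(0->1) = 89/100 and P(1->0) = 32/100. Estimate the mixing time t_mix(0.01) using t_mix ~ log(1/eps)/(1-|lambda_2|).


lambda_2 = |1 - p01 - p10| = |1 - 0.8900 - 0.3200| = 0.2100
t_mix ~ log(1/eps)/(1 - |lambda_2|)
= log(100)/(1 - 0.2100) = 4.6052/0.7900
= 5.8293

5.8293


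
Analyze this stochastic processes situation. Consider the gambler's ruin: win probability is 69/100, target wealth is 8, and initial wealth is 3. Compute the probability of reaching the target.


Gambler's ruin formula:
r = q/p = 0.3100/0.6900 = 0.4493
P(win) = (1 - r^i)/(1 - r^N)
= (1 - 0.4493^3)/(1 - 0.4493^8)
= 0.9108

0.9108


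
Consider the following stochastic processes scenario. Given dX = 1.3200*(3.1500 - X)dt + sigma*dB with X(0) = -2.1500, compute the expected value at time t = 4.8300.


E[X(t)] = mu + (X(0) - mu)*exp(-theta*t)
= 3.1500 + (-2.1500 - 3.1500)*exp(-1.3200*4.8300)
= 3.1500 + -5.3000 * 0.0017
= 3.1410

3.1410


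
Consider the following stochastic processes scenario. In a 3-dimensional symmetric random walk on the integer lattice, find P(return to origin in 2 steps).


P(return in 2 steps) = P(reverse first step) = 1/(2d)
= 1/6
= 0.1667

0.1667


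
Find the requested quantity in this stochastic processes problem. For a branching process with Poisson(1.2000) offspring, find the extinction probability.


Since mu = 1.2000 > 1, extinction prob q < 1.
Solve s = exp(mu*(s-1)) iteratively.
q = 0.6863

0.6863


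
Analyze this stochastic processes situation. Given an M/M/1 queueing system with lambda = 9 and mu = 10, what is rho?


rho = lambda/mu
= 9/10
= 0.9000

0.9000


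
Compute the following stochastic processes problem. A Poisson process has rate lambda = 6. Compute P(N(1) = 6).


P(N(t)=k) = (lambda*t)^k * exp(-lambda*t) / k!
lambda*t = 6
= 6^6 * exp(-6) / 6!
= 46656 * 0.0025 / 720
= 0.1606

0.1606


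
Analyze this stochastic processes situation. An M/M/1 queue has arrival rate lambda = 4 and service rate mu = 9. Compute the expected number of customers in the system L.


rho = 4/9 = 0.4444
L = rho/(1-rho)
= 0.4444/0.5556
= 0.8000

0.8000


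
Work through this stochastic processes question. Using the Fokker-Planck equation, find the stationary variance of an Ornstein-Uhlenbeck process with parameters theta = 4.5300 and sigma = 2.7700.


Stationary variance = sigma^2 / (2*theta)
= 2.7700^2 / (2*4.5300)
= 7.6729 / 9.0600
= 0.8469

0.8469


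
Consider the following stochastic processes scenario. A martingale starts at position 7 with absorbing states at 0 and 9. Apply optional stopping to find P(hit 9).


By optional stopping theorem: E(M at tau) = M(0) = 7
P(hit 9)*9 + P(hit 0)*0 = 7
P(hit 9) = (7 - 0)/(9 - 0) = 7/9 = 0.7778

0.7778


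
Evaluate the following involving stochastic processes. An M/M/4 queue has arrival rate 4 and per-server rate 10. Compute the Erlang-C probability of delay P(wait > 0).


a = lambda/mu = 0.4000
rho = a/c = 0.1000
Erlang-C formula applied:
C(c,a) = 7.9444e-04

7.9444e-04


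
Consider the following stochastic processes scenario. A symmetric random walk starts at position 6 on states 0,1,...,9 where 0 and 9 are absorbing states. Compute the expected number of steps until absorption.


For symmetric RW on 0,...,N with absorbing barriers, E(i) = i*(N-i)
E(6) = 6 * 3 = 18

18


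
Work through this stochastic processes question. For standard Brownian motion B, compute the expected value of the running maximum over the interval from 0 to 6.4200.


E(max B(s)) = sqrt(2t/pi)
= sqrt(2*6.4200/pi)
= sqrt(4.0871)
= 2.0217

2.0217


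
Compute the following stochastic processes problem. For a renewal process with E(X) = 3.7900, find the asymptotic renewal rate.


Long-run renewal rate = 1/E(X)
= 1/3.7900
= 0.2639

0.2639


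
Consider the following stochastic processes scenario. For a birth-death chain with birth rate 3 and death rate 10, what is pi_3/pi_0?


For birth-death process, pi_n/pi_0 = (lambda/mu)^n
= (3/10)^3
= 0.0270

0.0270


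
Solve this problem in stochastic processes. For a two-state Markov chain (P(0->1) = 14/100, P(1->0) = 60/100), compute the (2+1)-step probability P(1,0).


P^3 = P^2 * P^1
Computing via matrix multiplication of the transition matrix.
Entry (1,0) of P^3 = 0.7966

0.7966


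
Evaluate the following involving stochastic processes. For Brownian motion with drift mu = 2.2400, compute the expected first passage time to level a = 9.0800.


Expected first passage time = a/mu
= 9.0800/2.2400
= 4.0536

4.0536


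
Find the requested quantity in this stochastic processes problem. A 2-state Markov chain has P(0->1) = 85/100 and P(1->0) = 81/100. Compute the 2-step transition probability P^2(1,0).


Computing P^2 by matrix multiplication.
P = [[0.1500, 0.8500], [0.8100, 0.1900]]
After raising P to the power 2:
P^2(1,0) = 0.2754

0.2754


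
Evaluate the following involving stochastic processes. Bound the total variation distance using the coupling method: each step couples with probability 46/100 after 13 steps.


TV distance bound <= (1-delta)^n
= (1 - 0.4600)^13
= 0.5400^13
= 3.3199e-04

3.3199e-04


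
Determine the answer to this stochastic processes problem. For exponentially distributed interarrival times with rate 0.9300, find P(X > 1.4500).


P(X > t) = exp(-lambda * t)
= exp(-0.9300 * 1.4500)
= exp(-1.3485) = 0.2596

0.2596


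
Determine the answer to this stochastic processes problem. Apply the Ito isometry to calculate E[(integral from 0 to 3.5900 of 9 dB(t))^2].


By Ito isometry: E[(int f dB)^2] = int f^2 dt
= 9^2 * 3.5900
= 81 * 3.5900 = 290.7900

290.7900


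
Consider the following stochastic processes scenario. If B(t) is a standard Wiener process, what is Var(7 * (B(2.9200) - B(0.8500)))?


Var(alpha*(B(t)-B(s))) = alpha^2 * (t-s)
= 7^2 * (2.9200 - 0.8500)
= 49 * 2.0700
= 101.4300

101.4300


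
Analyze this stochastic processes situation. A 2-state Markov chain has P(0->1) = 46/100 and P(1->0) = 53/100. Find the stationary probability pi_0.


Stationary distribution: pi_0 = p10/(p01+p10), pi_1 = p01/(p01+p10)
p01 = 0.4600, p10 = 0.5300
pi_0 = 0.5354

0.5354


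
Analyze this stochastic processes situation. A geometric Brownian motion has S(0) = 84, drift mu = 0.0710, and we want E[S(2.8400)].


E[S(t)] = S(0) * exp(mu * t)
= 84 * exp(0.0710 * 2.8400)
= 84 * 1.2234
= 102.7662

102.7662


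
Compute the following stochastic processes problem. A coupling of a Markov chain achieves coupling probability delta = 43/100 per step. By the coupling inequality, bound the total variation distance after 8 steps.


TV distance bound <= (1-delta)^n
= (1 - 0.4300)^8
= 0.5700^8
= 0.0111

0.0111


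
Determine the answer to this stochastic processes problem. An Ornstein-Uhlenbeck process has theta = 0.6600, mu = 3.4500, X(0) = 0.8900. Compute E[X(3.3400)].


E[X(t)] = mu + (X(0) - mu)*exp(-theta*t)
= 3.4500 + (0.8900 - 3.4500)*exp(-0.6600*3.3400)
= 3.4500 + -2.5600 * 0.1103
= 3.1676

3.1676


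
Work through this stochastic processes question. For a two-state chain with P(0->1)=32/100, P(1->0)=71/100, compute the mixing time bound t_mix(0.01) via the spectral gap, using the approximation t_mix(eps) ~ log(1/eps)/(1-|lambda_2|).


lambda_2 = |1 - p01 - p10| = |1 - 0.3200 - 0.7100| = 0.0300
t_mix ~ log(1/eps)/(1 - |lambda_2|)
= log(100)/(1 - 0.0300) = 4.6052/0.9700
= 4.7476

4.7476


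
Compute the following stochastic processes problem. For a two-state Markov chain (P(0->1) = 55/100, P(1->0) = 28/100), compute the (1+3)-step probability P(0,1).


P^4 = P^1 * P^3
Computing via matrix multiplication of the transition matrix.
Entry (0,1) of P^4 = 0.6621

0.6621


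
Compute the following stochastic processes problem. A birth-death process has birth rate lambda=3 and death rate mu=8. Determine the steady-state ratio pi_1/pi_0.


For birth-death process, pi_n/pi_0 = (lambda/mu)^n
= (3/8)^1
= 0.3750

0.3750


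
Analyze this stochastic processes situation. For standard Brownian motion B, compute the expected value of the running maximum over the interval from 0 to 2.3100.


E(max B(s)) = sqrt(2t/pi)
= sqrt(2*2.3100/pi)
= sqrt(1.4706)
= 1.2127

1.2127


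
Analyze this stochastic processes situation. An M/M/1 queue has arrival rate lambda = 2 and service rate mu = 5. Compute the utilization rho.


rho = lambda/mu
= 2/5
= 0.4000

0.4000


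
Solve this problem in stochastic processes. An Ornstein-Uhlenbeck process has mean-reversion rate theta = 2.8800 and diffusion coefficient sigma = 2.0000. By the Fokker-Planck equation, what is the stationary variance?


Stationary variance = sigma^2 / (2*theta)
= 2.0000^2 / (2*2.8800)
= 4.0000 / 5.7600
= 0.6944

0.6944


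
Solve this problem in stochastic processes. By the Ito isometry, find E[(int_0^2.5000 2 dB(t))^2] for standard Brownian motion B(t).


By Ito isometry: E[(int f dB)^2] = int f^2 dt
= 2^2 * 2.5000
= 4 * 2.5000 = 10.0000

10.0000


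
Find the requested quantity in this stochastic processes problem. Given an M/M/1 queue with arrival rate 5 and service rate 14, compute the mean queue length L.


rho = 5/14 = 0.3571
L = rho/(1-rho)
= 0.3571/0.6429
= 0.5556

0.5556


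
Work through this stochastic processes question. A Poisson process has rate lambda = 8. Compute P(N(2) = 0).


P(N(t)=k) = (lambda*t)^k * exp(-lambda*t) / k!
lambda*t = 16
= 16^0 * exp(-16) / 0!
= 1 * 1.1254e-07 / 1
= 1.1254e-07

1.1254e-07


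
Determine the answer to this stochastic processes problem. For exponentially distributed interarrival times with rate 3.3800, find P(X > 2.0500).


P(X > t) = exp(-lambda * t)
= exp(-3.3800 * 2.0500)
= exp(-6.9290) = 9.7898e-04

9.7898e-04


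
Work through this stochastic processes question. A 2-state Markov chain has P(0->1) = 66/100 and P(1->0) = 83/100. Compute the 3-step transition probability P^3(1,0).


Computing P^3 by matrix multiplication.
P = [[0.3400, 0.6600], [0.8300, 0.1700]]
After raising P to the power 3:
P^3(1,0) = 0.6226

0.6226


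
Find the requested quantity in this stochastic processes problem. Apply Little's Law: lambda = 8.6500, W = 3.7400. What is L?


Little's Law: L = lambda * W
= 8.6500 * 3.7400
= 32.3510

32.3510


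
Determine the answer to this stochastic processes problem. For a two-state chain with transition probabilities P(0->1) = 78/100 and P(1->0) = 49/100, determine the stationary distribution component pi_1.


Stationary distribution: pi_0 = p10/(p01+p10), pi_1 = p01/(p01+p10)
p01 = 0.7800, p10 = 0.4900
pi_1 = 0.6142

0.6142


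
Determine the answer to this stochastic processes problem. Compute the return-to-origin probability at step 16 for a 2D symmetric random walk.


P = C(16,8)^2 / 4^16
= 12870^2 / 4294967296
= 165636900 / 4294967296
= 0.0386

0.0386


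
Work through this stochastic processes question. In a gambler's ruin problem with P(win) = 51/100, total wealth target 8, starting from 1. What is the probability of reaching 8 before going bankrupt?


Gambler's ruin formula:
r = q/p = 0.4900/0.5100 = 0.9608
P(win) = (1 - r^i)/(1 - r^N)
= (1 - 0.9608^1)/(1 - 0.9608^8)
= 0.1432

0.1432


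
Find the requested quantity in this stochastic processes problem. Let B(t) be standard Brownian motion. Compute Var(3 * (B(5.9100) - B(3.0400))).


Var(alpha*(B(t)-B(s))) = alpha^2 * (t-s)
= 3^2 * (5.9100 - 3.0400)
= 9 * 2.8700
= 25.8300

25.8300


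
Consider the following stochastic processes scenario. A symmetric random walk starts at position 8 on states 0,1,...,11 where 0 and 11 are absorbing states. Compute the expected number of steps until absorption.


For symmetric RW on 0,...,N with absorbing barriers, E(i) = i*(N-i)
E(8) = 8 * 3 = 24

24


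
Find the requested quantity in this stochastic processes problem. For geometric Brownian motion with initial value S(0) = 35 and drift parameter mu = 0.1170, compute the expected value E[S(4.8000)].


E[S(t)] = S(0) * exp(mu * t)
= 35 * exp(0.1170 * 4.8000)
= 35 * 1.7535
= 61.3717

61.3717


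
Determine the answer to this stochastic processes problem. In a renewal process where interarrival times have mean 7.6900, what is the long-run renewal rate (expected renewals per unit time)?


Long-run renewal rate = 1/E(X)
= 1/7.6900
= 0.1300

0.1300


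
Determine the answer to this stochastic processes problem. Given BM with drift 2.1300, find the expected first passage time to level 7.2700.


Expected first passage time = a/mu
= 7.2700/2.1300
= 3.4131

3.4131


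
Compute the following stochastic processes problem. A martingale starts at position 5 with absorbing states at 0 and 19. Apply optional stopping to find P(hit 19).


By optional stopping theorem: E(M at tau) = M(0) = 5
P(hit 19)*19 + P(hit 0)*0 = 5
P(hit 19) = (5 - 0)/(19 - 0) = 5/19 = 0.2632

0.2632


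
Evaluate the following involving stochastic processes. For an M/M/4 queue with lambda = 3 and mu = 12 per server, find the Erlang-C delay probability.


a = lambda/mu = 0.2500
rho = a/c = 0.0625
Erlang-C formula applied:
C(c,a) = 1.3521e-04

1.3521e-04


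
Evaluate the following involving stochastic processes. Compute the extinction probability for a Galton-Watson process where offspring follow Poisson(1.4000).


Since mu = 1.4000 > 1, extinction prob q < 1.
Solve s = exp(mu*(s-1)) iteratively.
q = 0.4890

0.4890


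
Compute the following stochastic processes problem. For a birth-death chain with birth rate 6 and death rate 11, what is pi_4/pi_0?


For birth-death process, pi_n/pi_0 = (lambda/mu)^n
= (6/11)^4
= 0.0885

0.0885


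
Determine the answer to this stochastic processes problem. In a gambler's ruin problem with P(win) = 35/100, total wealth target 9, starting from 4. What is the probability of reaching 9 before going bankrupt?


Gambler's ruin formula:
r = q/p = 0.6500/0.3500 = 1.8571
P(win) = (1 - r^i)/(1 - r^N)
= (1 - 1.8571^4)/(1 - 1.8571^9)
= 0.0416

0.0416


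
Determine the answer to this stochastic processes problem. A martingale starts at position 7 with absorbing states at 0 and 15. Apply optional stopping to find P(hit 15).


By optional stopping theorem: E(M at tau) = M(0) = 7
P(hit 15)*15 + P(hit 0)*0 = 7
P(hit 15) = (7 - 0)/(15 - 0) = 7/15 = 0.4667

0.4667


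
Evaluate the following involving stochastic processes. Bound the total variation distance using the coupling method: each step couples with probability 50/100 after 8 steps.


TV distance bound <= (1-delta)^n
= (1 - 0.5000)^8
= 0.5000^8
= 0.0039

0.0039


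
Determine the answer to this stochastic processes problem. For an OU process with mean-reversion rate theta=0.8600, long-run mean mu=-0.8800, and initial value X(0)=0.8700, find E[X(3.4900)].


E[X(t)] = mu + (X(0) - mu)*exp(-theta*t)
= -0.8800 + (0.8700 - -0.8800)*exp(-0.8600*3.4900)
= -0.8800 + 1.7500 * 0.0497
= -0.7930

-0.7930


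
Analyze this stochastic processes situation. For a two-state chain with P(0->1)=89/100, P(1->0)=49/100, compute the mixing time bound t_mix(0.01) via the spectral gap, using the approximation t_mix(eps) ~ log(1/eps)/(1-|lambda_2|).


lambda_2 = |1 - p01 - p10| = |1 - 0.8900 - 0.4900| = 0.3800
t_mix ~ log(1/eps)/(1 - |lambda_2|)
= log(100)/(1 - 0.3800) = 4.6052/0.6200
= 7.4277

7.4277


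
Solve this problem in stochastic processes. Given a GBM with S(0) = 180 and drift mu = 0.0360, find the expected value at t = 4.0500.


E[S(t)] = S(0) * exp(mu * t)
= 180 * exp(0.0360 * 4.0500)
= 180 * 1.1570
= 208.2537

208.2537


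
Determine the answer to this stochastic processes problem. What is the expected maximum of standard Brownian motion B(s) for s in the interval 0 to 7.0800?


E(max B(s)) = sqrt(2t/pi)
= sqrt(2*7.0800/pi)
= sqrt(4.5073)
= 2.1230

2.1230


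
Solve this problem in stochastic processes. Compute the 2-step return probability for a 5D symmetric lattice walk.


P(return in 2 steps) = P(reverse first step) = 1/(2d)
= 1/10
= 0.1000

0.1000


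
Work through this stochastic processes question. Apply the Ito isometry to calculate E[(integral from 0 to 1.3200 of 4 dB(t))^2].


By Ito isometry: E[(int f dB)^2] = int f^2 dt
= 4^2 * 1.3200
= 16 * 1.3200 = 21.1200

21.1200


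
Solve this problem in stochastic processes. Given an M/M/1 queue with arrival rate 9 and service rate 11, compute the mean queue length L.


rho = 9/11 = 0.8182
L = rho/(1-rho)
= 0.8182/0.1818
= 4.5000

4.5000


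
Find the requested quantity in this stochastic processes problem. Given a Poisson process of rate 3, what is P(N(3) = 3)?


P(N(t)=k) = (lambda*t)^k * exp(-lambda*t) / k!
lambda*t = 9
= 9^3 * exp(-9) / 3!
= 729 * 1.2341e-04 / 6
= 0.0150

0.0150


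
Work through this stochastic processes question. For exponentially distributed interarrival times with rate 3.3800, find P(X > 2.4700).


P(X > t) = exp(-lambda * t)
= exp(-3.3800 * 2.4700)
= exp(-8.3486) = 2.3673e-04

2.3673e-04


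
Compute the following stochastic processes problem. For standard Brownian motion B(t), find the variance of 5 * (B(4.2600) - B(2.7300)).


Var(alpha*(B(t)-B(s))) = alpha^2 * (t-s)
= 5^2 * (4.2600 - 2.7300)
= 25 * 1.5300
= 38.2500

38.2500


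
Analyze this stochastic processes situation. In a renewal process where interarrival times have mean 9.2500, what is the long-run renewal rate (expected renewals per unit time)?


Long-run renewal rate = 1/E(X)
= 1/9.2500
= 0.1081

0.1081


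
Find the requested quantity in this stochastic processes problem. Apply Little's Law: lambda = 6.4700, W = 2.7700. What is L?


Little's Law: L = lambda * W
= 6.4700 * 2.7700
= 17.9219

17.9219


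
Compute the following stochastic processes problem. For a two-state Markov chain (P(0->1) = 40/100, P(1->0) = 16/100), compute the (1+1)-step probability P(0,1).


P^2 = P^1 * P^1
Computing via matrix multiplication of the transition matrix.
Entry (0,1) of P^2 = 0.5760

0.5760


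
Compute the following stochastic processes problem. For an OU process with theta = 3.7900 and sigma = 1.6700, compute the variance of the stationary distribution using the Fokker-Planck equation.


Stationary variance = sigma^2 / (2*theta)
= 1.6700^2 / (2*3.7900)
= 2.7889 / 7.5800
= 0.3679

0.3679


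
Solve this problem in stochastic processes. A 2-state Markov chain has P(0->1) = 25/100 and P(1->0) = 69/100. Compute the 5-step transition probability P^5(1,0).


Computing P^5 by matrix multiplication.
P = [[0.7500, 0.2500], [0.6900, 0.3100]]
After raising P to the power 5:
P^5(1,0) = 0.7340

0.7340


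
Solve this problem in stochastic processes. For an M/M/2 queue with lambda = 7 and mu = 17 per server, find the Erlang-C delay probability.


a = lambda/mu = 0.4118
rho = a/c = 0.2059
Erlang-C formula applied:
C(c,a) = 0.0703

0.0703


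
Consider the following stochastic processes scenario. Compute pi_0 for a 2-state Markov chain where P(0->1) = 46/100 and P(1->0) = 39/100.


Stationary distribution: pi_0 = p10/(p01+p10), pi_1 = p01/(p01+p10)
p01 = 0.4600, p10 = 0.3900
pi_0 = 0.4588

0.4588


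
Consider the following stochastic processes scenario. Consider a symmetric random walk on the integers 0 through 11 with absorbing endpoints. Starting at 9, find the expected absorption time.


For symmetric RW on 0,...,N with absorbing barriers, E(i) = i*(N-i)
E(9) = 9 * 2 = 18

18


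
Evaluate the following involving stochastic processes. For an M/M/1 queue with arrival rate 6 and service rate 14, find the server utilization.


rho = lambda/mu
= 6/14
= 0.4286

0.4286


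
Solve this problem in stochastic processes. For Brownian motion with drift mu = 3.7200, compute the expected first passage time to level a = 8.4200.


Expected first passage time = a/mu
= 8.4200/3.7200
= 2.2634

2.2634


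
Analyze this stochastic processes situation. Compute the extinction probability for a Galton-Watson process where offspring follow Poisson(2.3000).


Since mu = 2.3000 > 1, extinction prob q < 1.
Solve s = exp(mu*(s-1)) iteratively.
q = 0.1376

0.1376


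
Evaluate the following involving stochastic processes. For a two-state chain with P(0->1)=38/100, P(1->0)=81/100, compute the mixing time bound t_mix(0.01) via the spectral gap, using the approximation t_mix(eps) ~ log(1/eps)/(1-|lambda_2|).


lambda_2 = |1 - p01 - p10| = |1 - 0.3800 - 0.8100| = 0.1900
t_mix ~ log(1/eps)/(1 - |lambda_2|)
= log(100)/(1 - 0.1900) = 4.6052/0.8100
= 5.6854

5.6854


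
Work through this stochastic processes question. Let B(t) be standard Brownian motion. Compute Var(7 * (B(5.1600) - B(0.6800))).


Var(alpha*(B(t)-B(s))) = alpha^2 * (t-s)
= 7^2 * (5.1600 - 0.6800)
= 49 * 4.4800
= 219.5200

219.5200


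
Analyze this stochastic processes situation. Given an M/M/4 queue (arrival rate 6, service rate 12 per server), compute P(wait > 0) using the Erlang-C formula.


a = lambda/mu = 0.5000
rho = a/c = 0.1250
Erlang-C formula applied:
C(c,a) = 0.0018

0.0018


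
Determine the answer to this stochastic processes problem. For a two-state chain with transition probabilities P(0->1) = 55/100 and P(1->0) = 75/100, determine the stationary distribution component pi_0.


Stationary distribution: pi_0 = p10/(p01+p10), pi_1 = p01/(p01+p10)
p01 = 0.5500, p10 = 0.7500
pi_0 = 0.5769

0.5769


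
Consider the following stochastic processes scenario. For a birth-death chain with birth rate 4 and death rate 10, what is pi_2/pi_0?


For birth-death process, pi_n/pi_0 = (lambda/mu)^n
= (4/10)^2
= 0.1600

0.1600


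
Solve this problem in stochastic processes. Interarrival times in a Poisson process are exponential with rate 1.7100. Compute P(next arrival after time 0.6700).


P(X > t) = exp(-lambda * t)
= exp(-1.7100 * 0.6700)
= exp(-1.1457) = 0.3180

0.3180


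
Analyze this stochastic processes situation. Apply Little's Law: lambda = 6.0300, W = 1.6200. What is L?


Little's Law: L = lambda * W
= 6.0300 * 1.6200
= 9.7686

9.7686


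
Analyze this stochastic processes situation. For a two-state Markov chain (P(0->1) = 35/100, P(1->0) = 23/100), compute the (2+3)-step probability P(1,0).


P^5 = P^2 * P^3
Computing via matrix multiplication of the transition matrix.
Entry (1,0) of P^5 = 0.3914

0.3914


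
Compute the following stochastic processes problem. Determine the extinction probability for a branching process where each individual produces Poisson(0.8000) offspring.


Since mu = 0.8000 <= 1, extinction probability = 1.

1.0000


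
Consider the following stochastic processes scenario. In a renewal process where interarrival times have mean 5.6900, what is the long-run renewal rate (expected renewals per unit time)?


Long-run renewal rate = 1/E(X)
= 1/5.6900
= 0.1757

0.1757


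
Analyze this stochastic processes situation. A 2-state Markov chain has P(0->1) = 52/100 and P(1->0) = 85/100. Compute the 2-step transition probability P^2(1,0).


Computing P^2 by matrix multiplication.
P = [[0.4800, 0.5200], [0.8500, 0.1500]]
After raising P to the power 2:
P^2(1,0) = 0.5355

0.5355


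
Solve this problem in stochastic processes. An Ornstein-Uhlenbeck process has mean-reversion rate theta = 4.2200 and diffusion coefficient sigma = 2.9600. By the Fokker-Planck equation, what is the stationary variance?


Stationary variance = sigma^2 / (2*theta)
= 2.9600^2 / (2*4.2200)
= 8.7616 / 8.4400
= 1.0381

1.0381


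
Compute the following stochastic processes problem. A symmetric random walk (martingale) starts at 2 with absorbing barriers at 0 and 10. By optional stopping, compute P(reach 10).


By optional stopping theorem: E(M at tau) = M(0) = 2
P(hit 10)*10 + P(hit 0)*0 = 2
P(hit 10) = (2 - 0)/(10 - 0) = 1/5 = 0.2000

0.2000


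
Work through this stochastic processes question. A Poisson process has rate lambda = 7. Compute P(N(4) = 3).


P(N(t)=k) = (lambda*t)^k * exp(-lambda*t) / k!
lambda*t = 28
= 28^3 * exp(-28) / 3!
= 21952 * 6.9144e-13 / 6
= 2.5297e-09

2.5297e-09


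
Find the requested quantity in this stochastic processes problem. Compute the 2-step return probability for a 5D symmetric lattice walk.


P(return in 2 steps) = P(reverse first step) = 1/(2d)
= 1/10
= 0.1000

0.1000


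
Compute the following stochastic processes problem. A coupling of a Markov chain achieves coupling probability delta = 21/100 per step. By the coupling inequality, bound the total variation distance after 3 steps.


TV distance bound <= (1-delta)^n
= (1 - 0.2100)^3
= 0.7900^3
= 0.4930

0.4930


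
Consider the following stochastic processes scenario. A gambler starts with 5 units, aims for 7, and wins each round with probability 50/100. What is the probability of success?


p = 1/2: P(win) = i/N = 5/7
= 0.7143

0.7143


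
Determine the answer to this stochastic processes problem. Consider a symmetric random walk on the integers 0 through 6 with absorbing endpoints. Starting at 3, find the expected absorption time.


For symmetric RW on 0,...,N with absorbing barriers, E(i) = i*(N-i)
E(3) = 3 * 3 = 9

9


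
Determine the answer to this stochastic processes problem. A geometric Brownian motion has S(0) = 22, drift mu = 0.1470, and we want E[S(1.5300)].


E[S(t)] = S(0) * exp(mu * t)
= 22 * exp(0.1470 * 1.5300)
= 22 * 1.2522
= 27.5486

27.5486


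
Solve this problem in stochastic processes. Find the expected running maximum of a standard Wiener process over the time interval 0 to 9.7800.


E(max B(s)) = sqrt(2t/pi)
= sqrt(2*9.7800/pi)
= sqrt(6.2261)
= 2.4952

2.4952


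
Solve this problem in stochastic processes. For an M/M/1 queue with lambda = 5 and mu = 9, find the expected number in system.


rho = 5/9 = 0.5556
L = rho/(1-rho)
= 0.5556/0.4444
= 1.2500

1.2500


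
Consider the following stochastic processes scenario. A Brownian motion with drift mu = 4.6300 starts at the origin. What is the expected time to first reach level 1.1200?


Expected first passage time = a/mu
= 1.1200/4.6300
= 0.2419

0.2419


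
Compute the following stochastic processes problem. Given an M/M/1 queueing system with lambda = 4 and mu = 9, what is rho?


rho = lambda/mu
= 4/9
= 0.4444

0.4444


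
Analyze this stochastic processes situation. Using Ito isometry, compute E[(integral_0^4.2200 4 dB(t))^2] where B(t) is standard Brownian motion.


By Ito isometry: E[(int f dB)^2] = int f^2 dt
= 4^2 * 4.2200
= 16 * 4.2200 = 67.5200

67.5200


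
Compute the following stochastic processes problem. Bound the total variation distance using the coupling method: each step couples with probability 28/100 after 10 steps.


TV distance bound <= (1-delta)^n
= (1 - 0.2800)^10
= 0.7200^10
= 0.0374

0.0374


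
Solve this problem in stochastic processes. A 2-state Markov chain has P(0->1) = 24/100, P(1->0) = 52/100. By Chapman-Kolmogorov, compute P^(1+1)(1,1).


P^2 = P^1 * P^1
Computing via matrix multiplication of the transition matrix.
Entry (1,1) of P^2 = 0.3552

0.3552


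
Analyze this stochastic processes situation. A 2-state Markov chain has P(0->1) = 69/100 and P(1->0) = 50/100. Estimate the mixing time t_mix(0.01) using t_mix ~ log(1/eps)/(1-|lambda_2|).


lambda_2 = |1 - p01 - p10| = |1 - 0.6900 - 0.5000| = 0.1900
t_mix ~ log(1/eps)/(1 - |lambda_2|)
= log(100)/(1 - 0.1900) = 4.6052/0.8100
= 5.6854

5.6854


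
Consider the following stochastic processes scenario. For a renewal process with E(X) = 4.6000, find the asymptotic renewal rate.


Long-run renewal rate = 1/E(X)
= 1/4.6000
= 0.2174

0.2174


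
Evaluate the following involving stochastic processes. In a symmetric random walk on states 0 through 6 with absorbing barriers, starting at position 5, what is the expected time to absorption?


For symmetric RW on 0,...,N with absorbing barriers, E(i) = i*(N-i)
E(5) = 5 * 1 = 5

5


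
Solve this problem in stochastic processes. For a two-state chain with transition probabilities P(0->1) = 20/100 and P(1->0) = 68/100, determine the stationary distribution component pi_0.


Stationary distribution: pi_0 = p10/(p01+p10), pi_1 = p01/(p01+p10)
p01 = 0.2000, p10 = 0.6800
pi_0 = 0.7727

0.7727


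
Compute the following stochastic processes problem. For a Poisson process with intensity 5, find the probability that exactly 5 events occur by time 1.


P(N(t)=k) = (lambda*t)^k * exp(-lambda*t) / k!
lambda*t = 5
= 5^5 * exp(-5) / 5!
= 3125 * 0.0067 / 120
= 0.1755

0.1755


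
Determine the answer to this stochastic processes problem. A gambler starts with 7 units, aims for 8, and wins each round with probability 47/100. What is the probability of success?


Gambler's ruin formula:
r = q/p = 0.5300/0.4700 = 1.1277
P(win) = (1 - r^i)/(1 - r^N)
= (1 - 1.1277^7)/(1 - 1.1277^8)
= 0.8167

0.8167
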